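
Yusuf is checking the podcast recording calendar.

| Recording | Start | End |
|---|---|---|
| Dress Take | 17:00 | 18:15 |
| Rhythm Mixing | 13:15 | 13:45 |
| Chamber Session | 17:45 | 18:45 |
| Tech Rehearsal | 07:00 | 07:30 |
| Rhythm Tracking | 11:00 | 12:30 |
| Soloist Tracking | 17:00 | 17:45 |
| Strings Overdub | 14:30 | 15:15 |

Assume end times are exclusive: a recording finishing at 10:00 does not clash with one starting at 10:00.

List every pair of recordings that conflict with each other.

Sorted by start: Tech Rehearsal, Rhythm Tracking, Rhythm Mixing, Strings Overdub, Dress Take, Soloist Tracking, Chamber Session.
Rhythm Tracking starts after Tech Rehearsal ends — done with Tech Rehearsal.
Rhythm Mixing starts after Rhythm Tracking ends — done with Rhythm Tracking.
Strings Overdub starts after Rhythm Mixing ends — done with Rhythm Mixing.
Dress Take starts after Strings Overdub ends — done with Strings Overdub.
Soloist Tracking starts before Dress Take ends → Dress Take and Soloist Tracking overlap.
Chamber Session starts before Dress Take ends → Dress Take and Chamber Session overlap.
Chamber Session starts exactly when Soloist Tracking ends (back-to-back, no overlap).

Chamber Session & Dress Take, Dress Take & Soloist Tracking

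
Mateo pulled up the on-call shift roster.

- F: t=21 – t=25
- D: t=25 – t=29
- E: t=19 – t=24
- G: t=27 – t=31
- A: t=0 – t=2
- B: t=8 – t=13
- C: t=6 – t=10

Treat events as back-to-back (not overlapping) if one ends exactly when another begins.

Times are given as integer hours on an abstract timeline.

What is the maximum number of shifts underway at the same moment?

Walk through starts and ends in time order (an end at T is processed before a start at T):
t=0 start A → 1
t=2 end A → 0
t=6 start C → 1
t=8 start B → 2
t=10 end C → 1
t=13 end B → 0
t=19 start E → 1
t=21 start F → 2
t=24 end E → 1
t=25 end F → 0
t=25 start D → 1
t=27 start G → 2
t=29 end D → 1
t=31 end G → 0
Peak is 2, at t=8 (B, C).

2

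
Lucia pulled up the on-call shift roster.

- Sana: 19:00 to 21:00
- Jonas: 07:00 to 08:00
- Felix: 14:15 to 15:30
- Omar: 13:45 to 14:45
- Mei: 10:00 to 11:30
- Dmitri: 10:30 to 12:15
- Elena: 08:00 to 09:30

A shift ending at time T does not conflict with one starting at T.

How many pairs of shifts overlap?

2

Sorted by start: Jonas, Elena, Mei, Dmitri, Omar, Felix, Sana.
Elena starts exactly when Jonas ends (back-to-back, no overlap), so nothing later overlaps Jonas either.
Mei starts after Elena ends, so nothing later overlaps Elena either.
Dmitri starts before Mei ends → Mei and Dmitri overlap.
Omar starts after Mei ends, so nothing later overlaps Mei either.
Omar starts after Dmitri ends, so nothing later overlaps Dmitri either.
Felix starts before Omar ends → Omar and Felix overlap.
Sana starts after Omar ends.
Sana starts after Felix ends.
Overlapping pairs: Dmitri & Mei, Felix & Omar — 2 in total.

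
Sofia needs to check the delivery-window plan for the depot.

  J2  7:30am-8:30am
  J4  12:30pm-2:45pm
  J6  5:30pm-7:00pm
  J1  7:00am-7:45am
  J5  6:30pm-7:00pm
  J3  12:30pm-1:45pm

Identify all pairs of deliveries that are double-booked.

Sorted by start: J1, J2, J3, J4, J6, J5.
J2 starts before J1 ends → J1 and J2 overlap.
J3 starts after J1 ends — done with J1.
J3 starts after J2 ends — done with J2.
J4 starts before J3 ends → J3 and J4 overlap.
J6 starts after J3 ends — done with J3.
J6 starts after J4 ends — done with J4.
J5 starts before J6 ends → J6 and J5 overlap.

J1 & J2, J3 & J4, J5 & J6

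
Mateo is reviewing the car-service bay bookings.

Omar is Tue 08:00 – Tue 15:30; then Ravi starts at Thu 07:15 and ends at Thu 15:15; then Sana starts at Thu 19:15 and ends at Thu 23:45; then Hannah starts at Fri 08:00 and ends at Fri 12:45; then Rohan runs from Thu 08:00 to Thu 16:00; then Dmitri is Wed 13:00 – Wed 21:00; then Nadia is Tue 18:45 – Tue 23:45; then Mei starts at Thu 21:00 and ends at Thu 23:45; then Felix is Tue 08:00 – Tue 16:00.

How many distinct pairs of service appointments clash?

3

Sorted by start: Omar, Felix, Nadia, Dmitri, Ravi, Rohan, Sana, Mei, Hannah.
Felix starts before Omar ends → Omar and Felix overlap.
Nadia starts after Omar ends, so Omar has no further overlaps.
Nadia starts after Felix ends, so Felix has no further overlaps.
Dmitri starts after Nadia ends, so Nadia has no further overlaps.
Ravi starts after Dmitri ends, so Dmitri has no further overlaps.
Rohan starts before Ravi ends → Ravi and Rohan overlap.
Sana starts after Ravi ends, so Ravi has no further overlaps.
Sana starts after Rohan ends, so Rohan has no further overlaps.
Mei starts before Sana ends → Sana and Mei overlap.
Hannah starts after Sana ends.
Hannah starts after Mei ends.
Overlapping pairs: Felix & Omar, Mei & Sana, Ravi & Rohan — 3 in total.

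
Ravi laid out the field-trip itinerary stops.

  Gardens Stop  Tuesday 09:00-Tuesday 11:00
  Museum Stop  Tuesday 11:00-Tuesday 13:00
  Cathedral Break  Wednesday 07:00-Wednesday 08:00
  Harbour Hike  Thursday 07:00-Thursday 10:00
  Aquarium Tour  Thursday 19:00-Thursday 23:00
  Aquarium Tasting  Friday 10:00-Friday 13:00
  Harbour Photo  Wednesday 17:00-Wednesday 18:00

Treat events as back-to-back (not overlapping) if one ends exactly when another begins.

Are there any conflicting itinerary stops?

No

Check each pair: they overlap iff neither finishes before the other starts.
Sorted by start: Gardens Stop, Museum Stop, Cathedral Break, Harbour Photo, Harbour Hike, Aquarium Tour, Aquarium Tasting.
Museum Stop starts exactly when Gardens Stop ends (back-to-back, no overlap), so nothing later overlaps Gardens Stop either.
Cathedral Break starts after Museum Stop ends, so nothing later overlaps Museum Stop either.
Harbour Photo starts after Cathedral Break ends, so nothing later overlaps Cathedral Break either.
Harbour Hike starts after Harbour Photo ends, so nothing later overlaps Harbour Photo either.
Aquarium Tour starts after Harbour Hike ends, so nothing later overlaps Harbour Hike either.
Aquarium Tasting starts after Aquarium Tour ends.
Every pair is clear; the schedule has no overlaps.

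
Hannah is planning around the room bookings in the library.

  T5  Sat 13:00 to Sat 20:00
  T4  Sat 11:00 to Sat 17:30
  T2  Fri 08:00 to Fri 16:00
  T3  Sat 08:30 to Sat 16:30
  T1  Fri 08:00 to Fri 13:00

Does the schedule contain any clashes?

Yes

Two intervals overlap when each starts before the other ends.
Sorted by start: T1, T2, T3, T4, T5.
T2 starts before T1 ends → T1 and T2 overlap.
That's a conflict, so the schedule is not conflict-free.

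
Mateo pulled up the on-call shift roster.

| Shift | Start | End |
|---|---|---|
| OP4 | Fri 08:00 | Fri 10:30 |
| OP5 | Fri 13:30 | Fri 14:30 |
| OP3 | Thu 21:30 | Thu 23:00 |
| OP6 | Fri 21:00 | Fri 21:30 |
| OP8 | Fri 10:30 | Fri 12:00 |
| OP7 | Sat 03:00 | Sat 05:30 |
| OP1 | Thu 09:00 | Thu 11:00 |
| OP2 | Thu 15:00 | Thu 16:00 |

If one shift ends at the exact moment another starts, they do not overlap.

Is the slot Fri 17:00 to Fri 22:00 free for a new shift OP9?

OP1: ends Thu 11:00 at or before OP9 starts Fri 17:00 → clear.
OP2: ends Thu 16:00 at or before OP9 starts Fri 17:00 → clear.
OP3: ends Thu 23:00 at or before OP9 starts Fri 17:00 → clear.
OP4: ends Fri 10:30 at or before OP9 starts Fri 17:00 → clear.
OP8: ends Fri 12:00 at or before OP9 starts Fri 17:00 → clear.
OP5: ends Fri 14:30 at or before OP9 starts Fri 17:00 → clear.
OP6: starts Fri 21:00 before OP9 ends Fri 22:00, and ends Fri 21:30 after OP9 starts Fri 17:00 → overlap.
OP7: starts Sat 03:00 at or after OP9 ends Fri 22:00 → clear.
OP9 overlaps OP6.

No — it overlaps OP6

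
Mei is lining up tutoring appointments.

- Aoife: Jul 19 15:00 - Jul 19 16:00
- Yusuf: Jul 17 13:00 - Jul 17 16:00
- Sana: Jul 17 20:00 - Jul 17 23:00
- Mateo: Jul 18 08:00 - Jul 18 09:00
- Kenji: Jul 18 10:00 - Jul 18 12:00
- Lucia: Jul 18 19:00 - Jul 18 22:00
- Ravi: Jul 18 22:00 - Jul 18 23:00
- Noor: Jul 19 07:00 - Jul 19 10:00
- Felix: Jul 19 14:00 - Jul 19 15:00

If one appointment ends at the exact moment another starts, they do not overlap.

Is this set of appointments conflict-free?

Yes

Sorted by start: Yusuf, Sana, Mateo, Kenji, Lucia, Ravi, Noor, Felix, Aoife.
Sana starts after Yusuf ends — done with Yusuf.
Mateo starts after Sana ends — done with Sana.
Kenji starts after Mateo ends — done with Mateo.
Lucia starts after Kenji ends — done with Kenji.
Ravi starts exactly when Lucia ends (back-to-back, no overlap) — done with Lucia.
Noor starts after Ravi ends — done with Ravi.
Felix starts after Noor ends — done with Noor.
Aoife starts exactly when Felix ends (back-to-back, no overlap).
Every pair is clear; the schedule has no overlaps.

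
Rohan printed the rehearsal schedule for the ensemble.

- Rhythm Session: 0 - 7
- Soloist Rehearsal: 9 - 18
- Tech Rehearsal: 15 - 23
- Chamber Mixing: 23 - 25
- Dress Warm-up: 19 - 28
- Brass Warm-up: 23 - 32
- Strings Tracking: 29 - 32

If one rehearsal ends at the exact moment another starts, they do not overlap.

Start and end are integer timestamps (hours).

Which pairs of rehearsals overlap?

Brass Warm-up & Chamber Mixing, Brass Warm-up & Dress Warm-up, Brass Warm-up & Strings Tracking, Chamber Mixing & Dress Warm-up, Dress Warm-up & Tech Rehearsal, Soloist Rehearsal & Tech Rehearsal

Check each pair: they overlap iff neither finishes before the other starts.
Sorted by start: Rhythm Session, Soloist Rehearsal, Tech Rehearsal, Dress Warm-up, Chamber Mixing, Brass Warm-up, Strings Tracking.
Soloist Rehearsal starts after Rhythm Session ends, so nothing later overlaps Rhythm Session either.
Tech Rehearsal starts before Soloist Rehearsal ends → Soloist Rehearsal and Tech Rehearsal overlap.
Dress Warm-up starts after Soloist Rehearsal ends, so nothing later overlaps Soloist Rehearsal either.
Dress Warm-up starts before Tech Rehearsal ends → Tech Rehearsal and Dress Warm-up overlap.
Chamber Mixing starts exactly when Tech Rehearsal ends (back-to-back, no overlap), so nothing later overlaps Tech Rehearsal either.
Chamber Mixing starts before Dress Warm-up ends → Dress Warm-up and Chamber Mixing overlap.
Brass Warm-up starts before Dress Warm-up ends → Dress Warm-up and Brass Warm-up overlap.
Strings Tracking starts after Dress Warm-up ends.
Brass Warm-up starts before Chamber Mixing ends → Chamber Mixing and Brass Warm-up overlap.
Strings Tracking starts after Chamber Mixing ends.
Strings Tracking starts before Brass Warm-up ends → Brass Warm-up and Strings Tracking overlap.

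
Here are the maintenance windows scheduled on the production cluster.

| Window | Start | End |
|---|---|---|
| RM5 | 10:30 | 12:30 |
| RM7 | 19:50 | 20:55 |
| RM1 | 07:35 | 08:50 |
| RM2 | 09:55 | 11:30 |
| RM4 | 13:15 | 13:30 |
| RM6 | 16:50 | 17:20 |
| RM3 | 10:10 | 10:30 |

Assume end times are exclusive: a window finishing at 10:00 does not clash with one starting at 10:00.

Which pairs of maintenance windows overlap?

RM2 & RM3, RM2 & RM5

Check each pair: they overlap iff neither finishes before the other starts.
Sorted by start: RM1, RM2, RM3, RM5, RM4, RM6, RM7.
RM2 starts after RM1 ends — done with RM1.
RM3 starts before RM2 ends → RM2 and RM3 overlap.
RM5 starts before RM2 ends → RM2 and RM5 overlap.
RM4 starts after RM2 ends — done with RM2.
RM5 starts exactly when RM3 ends (back-to-back, no overlap) — done with RM3.
RM4 starts after RM5 ends — done with RM5.
RM6 starts after RM4 ends — done with RM4.
RM7 starts after RM6 ends.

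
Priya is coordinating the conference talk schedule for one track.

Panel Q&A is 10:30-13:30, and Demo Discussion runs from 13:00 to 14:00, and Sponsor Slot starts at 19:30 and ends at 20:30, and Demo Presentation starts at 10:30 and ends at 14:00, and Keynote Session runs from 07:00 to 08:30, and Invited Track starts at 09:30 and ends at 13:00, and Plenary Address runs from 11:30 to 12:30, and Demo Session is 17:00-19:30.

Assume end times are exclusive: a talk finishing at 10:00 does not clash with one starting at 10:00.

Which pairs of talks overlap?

Demo Discussion & Demo Presentation, Demo Discussion & Panel Q&A, Demo Presentation & Invited Track, Demo Presentation & Panel Q&A, Demo Presentation & Plenary Address, Invited Track & Panel Q&A, Invited Track & Plenary Address, Panel Q&A & Plenary Address

Sorted by start: Keynote Session, Invited Track, Panel Q&A, Demo Presentation, Plenary Address, Demo Discussion, Demo Session, Sponsor Slot.
Invited Track starts after Keynote Session ends, so Keynote Session has no further overlaps.
Panel Q&A starts before Invited Track ends → Invited Track and Panel Q&A overlap.
Demo Presentation starts before Invited Track ends → Invited Track and Demo Presentation overlap.
Plenary Address starts before Invited Track ends → Invited Track and Plenary Address overlap.
Demo Discussion starts exactly when Invited Track ends (back-to-back, no overlap), so Invited Track has no further overlaps.
Demo Presentation starts before Panel Q&A ends → Panel Q&A and Demo Presentation overlap.
Plenary Address starts before Panel Q&A ends → Panel Q&A and Plenary Address overlap.
Demo Discussion starts before Panel Q&A ends → Panel Q&A and Demo Discussion overlap.
Demo Session starts after Panel Q&A ends, so Panel Q&A has no further overlaps.
Plenary Address starts before Demo Presentation ends → Demo Presentation and Plenary Address overlap.
Demo Discussion starts before Demo Presentation ends → Demo Presentation and Demo Discussion overlap.
Demo Session starts after Demo Presentation ends, so Demo Presentation has no further overlaps.
Demo Discussion starts after Plenary Address ends, so Plenary Address has no further overlaps.
Demo Session starts after Demo Discussion ends, so Demo Discussion has no further overlaps.
Sponsor Slot starts exactly when Demo Session ends (back-to-back, no overlap).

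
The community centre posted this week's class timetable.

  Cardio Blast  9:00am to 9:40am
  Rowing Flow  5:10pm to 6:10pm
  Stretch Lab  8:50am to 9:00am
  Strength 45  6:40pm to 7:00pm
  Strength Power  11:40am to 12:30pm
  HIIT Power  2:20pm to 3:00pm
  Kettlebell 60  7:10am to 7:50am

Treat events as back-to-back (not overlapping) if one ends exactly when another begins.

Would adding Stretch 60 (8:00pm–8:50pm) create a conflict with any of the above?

No — it doesn't clash with anything

Kettlebell 60: ends 7:50am at or before Stretch 60 starts 8:00pm → clear.
Stretch Lab: ends 9:00am at or before Stretch 60 starts 8:00pm → clear.
Cardio Blast: ends 9:40am at or before Stretch 60 starts 8:00pm → clear.
Strength Power: ends 12:30pm at or before Stretch 60 starts 8:00pm → clear.
HIIT Power: ends 3:00pm at or before Stretch 60 starts 8:00pm → clear.
Rowing Flow: ends 6:10pm at or before Stretch 60 starts 8:00pm → clear.
Strength 45: ends 7:00pm at or before Stretch 60 starts 8:00pm → clear.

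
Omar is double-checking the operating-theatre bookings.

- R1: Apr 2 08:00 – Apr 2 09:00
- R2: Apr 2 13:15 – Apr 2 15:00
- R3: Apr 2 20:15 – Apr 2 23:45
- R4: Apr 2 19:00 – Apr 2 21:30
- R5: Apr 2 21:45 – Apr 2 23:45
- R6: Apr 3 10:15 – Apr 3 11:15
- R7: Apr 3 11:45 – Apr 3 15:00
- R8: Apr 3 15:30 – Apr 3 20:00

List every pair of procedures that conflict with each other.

Check each pair: they overlap iff neither finishes before the other starts.
Sorted by start: R1, R2, R4, R3, R5, R6, R7, R8.
R2 starts after R1 ends, so nothing later overlaps R1 either.
R4 starts after R2 ends, so nothing later overlaps R2 either.
R3 starts before R4 ends → R4 and R3 overlap.
R5 starts after R4 ends, so nothing later overlaps R4 either.
R5 starts before R3 ends → R3 and R5 overlap.
R6 starts after R3 ends, so nothing later overlaps R3 either.
R6 starts after R5 ends, so nothing later overlaps R5 either.
R7 starts after R6 ends, so nothing later overlaps R6 either.
R8 starts after R7 ends.

R3 & R4, R3 & R5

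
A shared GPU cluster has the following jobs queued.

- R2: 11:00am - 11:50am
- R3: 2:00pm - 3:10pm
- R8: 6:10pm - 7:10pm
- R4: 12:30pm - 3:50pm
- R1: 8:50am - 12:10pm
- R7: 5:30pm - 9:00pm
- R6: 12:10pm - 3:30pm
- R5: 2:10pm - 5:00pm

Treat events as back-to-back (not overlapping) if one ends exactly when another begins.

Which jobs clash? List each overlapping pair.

R1 & R2, R3 & R4, R3 & R5, R3 & R6, R4 & R5, R4 & R6, R5 & R6, R7 & R8

Sorted by start: R1, R2, R6, R4, R3, R5, R7, R8.
R2 starts before R1 ends → R1 and R2 overlap.
R6 starts exactly when R1 ends (back-to-back, no overlap), so R1 has no further overlaps.
R6 starts after R2 ends, so R2 has no further overlaps.
R4 starts before R6 ends → R6 and R4 overlap.
R3 starts before R6 ends → R6 and R3 overlap.
R5 starts before R6 ends → R6 and R5 overlap.
R7 starts after R6 ends, so R6 has no further overlaps.
R3 starts before R4 ends → R4 and R3 overlap.
R5 starts before R4 ends → R4 and R5 overlap.
R7 starts after R4 ends, so R4 has no further overlaps.
R5 starts before R3 ends → R3 and R5 overlap.
R7 starts after R3 ends, so R3 has no further overlaps.
R7 starts after R5 ends, so R5 has no further overlaps.
R8 starts before R7 ends → R7 and R8 overlap.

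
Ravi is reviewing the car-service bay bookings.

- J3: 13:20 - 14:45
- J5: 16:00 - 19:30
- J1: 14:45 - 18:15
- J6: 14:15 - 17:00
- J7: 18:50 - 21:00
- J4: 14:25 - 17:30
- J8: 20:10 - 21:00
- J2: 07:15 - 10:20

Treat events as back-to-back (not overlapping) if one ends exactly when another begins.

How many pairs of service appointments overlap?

10

Sorted by start: J2, J3, J6, J4, J1, J5, J7, J8.
J3 starts after J2 ends, so J2 has no further overlaps.
J6 starts before J3 ends → J3 and J6 overlap.
J4 starts before J3 ends → J3 and J4 overlap.
J1 starts exactly when J3 ends (back-to-back, no overlap), so J3 has no further overlaps.
J4 starts before J6 ends → J6 and J4 overlap.
J1 starts before J6 ends → J6 and J1 overlap.
J5 starts before J6 ends → J6 and J5 overlap.
J7 starts after J6 ends, so J6 has no further overlaps.
J1 starts before J4 ends → J4 and J1 overlap.
J5 starts before J4 ends → J4 and J5 overlap.
J7 starts after J4 ends, so J4 has no further overlaps.
J5 starts before J1 ends → J1 and J5 overlap.
J7 starts after J1 ends, so J1 has no further overlaps.
J7 starts before J5 ends → J5 and J7 overlap.
J8 starts after J5 ends.
J8 starts before J7 ends → J7 and J8 overlap.
Overlapping pairs: J1 & J4, J1 & J5, J1 & J6, J3 & J4, J3 & J6, J4 & J5, J4 & J6, J5 & J6, J5 & J7, J7 & J8 — 10 in total.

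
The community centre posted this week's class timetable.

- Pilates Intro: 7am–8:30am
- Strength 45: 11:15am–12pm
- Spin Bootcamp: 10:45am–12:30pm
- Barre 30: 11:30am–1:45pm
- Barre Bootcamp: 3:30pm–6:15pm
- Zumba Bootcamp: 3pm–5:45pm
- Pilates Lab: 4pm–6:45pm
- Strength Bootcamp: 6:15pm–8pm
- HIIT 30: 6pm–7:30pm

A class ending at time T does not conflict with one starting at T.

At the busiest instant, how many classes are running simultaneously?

Sort all start/end points and keep a running count:
7am start Pilates Intro → 1
8:30am end Pilates Intro → 0
10:45am start Spin Bootcamp → 1
11:15am start Strength 45 → 2
11:30am start Barre 30 → 3
12pm end Strength 45 → 2
12:30pm end Spin Bootcamp → 1
1:45pm end Barre 30 → 0
3pm start Zumba Bootcamp → 1
3:30pm start Barre Bootcamp → 2
4pm start Pilates Lab → 3
5:45pm end Zumba Bootcamp → 2
6pm start HIIT 30 → 3
6:15pm end Barre Bootcamp → 2
6:15pm start Strength Bootcamp → 3
6:45pm end Pilates Lab → 2
7:30pm end HIIT 30 → 1
8pm end Strength Bootcamp → 0
Peak is 3, at 11:30am (Barre 30, Spin Bootcamp, Strength 45).

3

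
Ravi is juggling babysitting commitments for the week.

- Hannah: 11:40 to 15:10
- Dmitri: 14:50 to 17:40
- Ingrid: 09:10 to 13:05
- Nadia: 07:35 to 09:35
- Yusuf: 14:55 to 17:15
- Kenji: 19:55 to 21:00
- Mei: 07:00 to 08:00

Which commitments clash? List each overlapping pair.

Dmitri & Hannah, Dmitri & Yusuf, Hannah & Ingrid, Hannah & Yusuf, Ingrid & Nadia, Mei & Nadia

Check each pair: they overlap iff neither finishes before the other starts.
Sorted by start: Mei, Nadia, Ingrid, Hannah, Dmitri, Yusuf, Kenji.
Nadia starts before Mei ends → Mei and Nadia overlap.
Ingrid starts after Mei ends; Mei is clear from here.
Ingrid starts before Nadia ends → Nadia and Ingrid overlap.
Hannah starts after Nadia ends; Nadia is clear from here.
Hannah starts before Ingrid ends → Ingrid and Hannah overlap.
Dmitri starts after Ingrid ends; Ingrid is clear from here.
Dmitri starts before Hannah ends → Hannah and Dmitri overlap.
Yusuf starts before Hannah ends → Hannah and Yusuf overlap.
Kenji starts after Hannah ends.
Yusuf starts before Dmitri ends → Dmitri and Yusuf overlap.
Kenji starts after Dmitri ends.
Kenji starts after Yusuf ends.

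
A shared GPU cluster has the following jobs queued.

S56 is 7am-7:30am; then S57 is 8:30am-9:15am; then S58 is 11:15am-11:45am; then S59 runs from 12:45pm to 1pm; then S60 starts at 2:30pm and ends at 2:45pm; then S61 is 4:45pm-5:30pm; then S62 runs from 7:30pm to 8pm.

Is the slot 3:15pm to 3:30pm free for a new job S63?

S56: ends 7:30am at or before S63 starts 3:15pm → clear.
S57: ends 9:15am at or before S63 starts 3:15pm → clear.
S58: ends 11:45am at or before S63 starts 3:15pm → clear.
S59: ends 1pm at or before S63 starts 3:15pm → clear.
S60: ends 2:45pm at or before S63 starts 3:15pm → clear.
S61: starts 4:45pm at or after S63 ends 3:30pm → clear.
S62: starts 7:30pm at or after S63 ends 3:30pm → clear.

Yes — the slot is free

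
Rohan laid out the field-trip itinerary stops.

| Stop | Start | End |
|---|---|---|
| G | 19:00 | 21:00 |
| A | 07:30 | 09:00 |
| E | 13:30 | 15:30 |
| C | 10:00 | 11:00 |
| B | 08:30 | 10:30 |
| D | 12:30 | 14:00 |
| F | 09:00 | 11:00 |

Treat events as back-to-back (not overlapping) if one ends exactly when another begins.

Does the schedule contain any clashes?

Sorted by start: A, B, F, C, D, E, G.
B starts before A ends → A and B overlap.
That's a conflict, so the schedule is not conflict-free.

Yes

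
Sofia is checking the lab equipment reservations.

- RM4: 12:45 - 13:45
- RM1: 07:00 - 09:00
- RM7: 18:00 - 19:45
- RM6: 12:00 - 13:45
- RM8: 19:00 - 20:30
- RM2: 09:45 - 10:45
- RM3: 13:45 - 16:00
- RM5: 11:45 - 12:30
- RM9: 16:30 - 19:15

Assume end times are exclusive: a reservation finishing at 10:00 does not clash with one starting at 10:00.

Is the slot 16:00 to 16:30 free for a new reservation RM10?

Yes — the slot is free

RM1: ends 09:00 at or before RM10 starts 16:00 → clear.
RM2: ends 10:45 at or before RM10 starts 16:00 → clear.
RM5: ends 12:30 at or before RM10 starts 16:00 → clear.
RM6: ends 13:45 at or before RM10 starts 16:00 → clear.
RM4: ends 13:45 at or before RM10 starts 16:00 → clear.
RM3: ends 16:00 at or before RM10 starts 16:00 → clear.
RM9: starts 16:30 at or after RM10 ends 16:30 → clear.
RM7: starts 18:00 at or after RM10 ends 16:30 → clear.
RM8: starts 19:00 at or after RM10 ends 16:30 → clear.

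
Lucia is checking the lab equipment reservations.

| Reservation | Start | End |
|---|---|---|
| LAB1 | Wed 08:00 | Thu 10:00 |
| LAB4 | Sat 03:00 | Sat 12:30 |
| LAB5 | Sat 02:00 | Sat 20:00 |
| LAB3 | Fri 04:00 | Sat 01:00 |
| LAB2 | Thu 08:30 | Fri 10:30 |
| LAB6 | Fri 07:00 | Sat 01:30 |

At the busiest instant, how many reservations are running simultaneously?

3

Sort all start/end points and keep a running count:
Wed 08:00 start LAB1 → 1
Thu 08:30 start LAB2 → 2
Thu 10:00 end LAB1 → 1
Fri 04:00 start LAB3 → 2
Fri 07:00 start LAB6 → 3
Fri 10:30 end LAB2 → 2
Sat 01:00 end LAB3 → 1
Sat 01:30 end LAB6 → 0
Sat 02:00 start LAB5 → 1
Sat 03:00 start LAB4 → 2
Sat 12:30 end LAB4 → 1
Sat 20:00 end LAB5 → 0
Peak is 3, at Fri 07:00 (LAB2, LAB3, LAB6).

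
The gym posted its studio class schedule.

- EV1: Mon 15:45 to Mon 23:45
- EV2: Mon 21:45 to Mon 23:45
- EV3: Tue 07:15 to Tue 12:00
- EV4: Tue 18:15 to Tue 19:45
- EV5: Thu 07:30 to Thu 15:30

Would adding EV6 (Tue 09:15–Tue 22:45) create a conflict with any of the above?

EV1: ends Mon 23:45 at or before EV6 starts Tue 09:15 → clear.
EV2: ends Mon 23:45 at or before EV6 starts Tue 09:15 → clear.
EV3: starts Tue 07:15 before EV6 ends Tue 22:45, and ends Tue 12:00 after EV6 starts Tue 09:15 → overlap.
EV4: starts Tue 18:15 before EV6 ends Tue 22:45, and ends Tue 19:45 after EV6 starts Tue 09:15 → overlap.
EV5: starts Thu 07:30 at or after EV6 ends Tue 22:45 → clear.
EV6 overlaps EV3, EV4.

Yes — it overlaps EV3, EV4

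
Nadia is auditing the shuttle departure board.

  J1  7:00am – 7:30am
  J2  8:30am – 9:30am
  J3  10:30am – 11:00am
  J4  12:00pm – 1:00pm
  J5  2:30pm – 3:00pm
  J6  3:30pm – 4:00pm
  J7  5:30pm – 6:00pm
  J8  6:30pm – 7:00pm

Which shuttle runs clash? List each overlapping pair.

Two intervals overlap when each starts before the other ends.
Sorted by start: J1, J2, J3, J4, J5, J6, J7, J8.
J2 starts after J1 ends, so J1 has no further overlaps.
J3 starts after J2 ends, so J2 has no further overlaps.
J4 starts after J3 ends, so J3 has no further overlaps.
J5 starts after J4 ends, so J4 has no further overlaps.
J6 starts after J5 ends, so J5 has no further overlaps.
J7 starts after J6 ends, so J6 has no further overlaps.
J8 starts after J7 ends.

no overlapping pairs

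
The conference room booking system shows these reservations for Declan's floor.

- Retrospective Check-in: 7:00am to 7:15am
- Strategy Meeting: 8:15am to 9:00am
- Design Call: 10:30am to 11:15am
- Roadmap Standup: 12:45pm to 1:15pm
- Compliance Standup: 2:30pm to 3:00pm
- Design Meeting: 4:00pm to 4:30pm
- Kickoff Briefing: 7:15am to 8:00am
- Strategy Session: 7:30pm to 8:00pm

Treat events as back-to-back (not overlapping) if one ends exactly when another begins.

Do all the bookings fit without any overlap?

Two intervals overlap when each starts before the other ends.
Sorted by start: Retrospective Check-in, Kickoff Briefing, Strategy Meeting, Design Call, Roadmap Standup, Compliance Standup, Design Meeting, Strategy Session.
Kickoff Briefing starts exactly when Retrospective Check-in ends (back-to-back, no overlap) — done with Retrospective Check-in.
Strategy Meeting starts after Kickoff Briefing ends — done with Kickoff Briefing.
Design Call starts after Strategy Meeting ends — done with Strategy Meeting.
Roadmap Standup starts after Design Call ends — done with Design Call.
Compliance Standup starts after Roadmap Standup ends — done with Roadmap Standup.
Design Meeting starts after Compliance Standup ends — done with Compliance Standup.
Strategy Session starts after Design Meeting ends.
Every pair is clear; the schedule has no overlaps.

Yes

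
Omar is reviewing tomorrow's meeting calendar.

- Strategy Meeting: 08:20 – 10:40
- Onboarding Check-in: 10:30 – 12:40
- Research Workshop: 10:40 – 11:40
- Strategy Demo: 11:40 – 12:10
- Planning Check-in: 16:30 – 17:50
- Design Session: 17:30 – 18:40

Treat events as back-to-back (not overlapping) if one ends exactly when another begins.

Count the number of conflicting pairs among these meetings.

4

Sorted by start: Strategy Meeting, Onboarding Check-in, Research Workshop, Strategy Demo, Planning Check-in, Design Session.
Onboarding Check-in starts before Strategy Meeting ends → Strategy Meeting and Onboarding Check-in overlap.
Research Workshop starts exactly when Strategy Meeting ends (back-to-back, no overlap), so nothing later overlaps Strategy Meeting either.
Research Workshop starts before Onboarding Check-in ends → Onboarding Check-in and Research Workshop overlap.
Strategy Demo starts before Onboarding Check-in ends → Onboarding Check-in and Strategy Demo overlap.
Planning Check-in starts after Onboarding Check-in ends, so nothing later overlaps Onboarding Check-in either.
Strategy Demo starts exactly when Research Workshop ends (back-to-back, no overlap), so nothing later overlaps Research Workshop either.
Planning Check-in starts after Strategy Demo ends, so nothing later overlaps Strategy Demo either.
Design Session starts before Planning Check-in ends → Planning Check-in and Design Session overlap.
Overlapping pairs: Design Session & Planning Check-in, Onboarding Check-in & Research Workshop, Onboarding Check-in & Strategy Demo, Onboarding Check-in & Strategy Meeting — 4 in total.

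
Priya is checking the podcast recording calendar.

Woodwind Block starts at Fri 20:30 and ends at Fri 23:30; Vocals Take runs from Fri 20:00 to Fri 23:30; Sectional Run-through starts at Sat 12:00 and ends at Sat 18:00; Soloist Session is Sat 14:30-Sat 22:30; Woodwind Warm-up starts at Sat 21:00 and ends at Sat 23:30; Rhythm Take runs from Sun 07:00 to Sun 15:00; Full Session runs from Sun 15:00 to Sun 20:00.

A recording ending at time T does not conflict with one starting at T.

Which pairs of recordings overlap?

Two intervals overlap when each starts before the other ends.
Sorted by start: Vocals Take, Woodwind Block, Sectional Run-through, Soloist Session, Woodwind Warm-up, Rhythm Take, Full Session.
Woodwind Block starts before Vocals Take ends → Vocals Take and Woodwind Block overlap.
Sectional Run-through starts after Vocals Take ends, so nothing later overlaps Vocals Take either.
Sectional Run-through starts after Woodwind Block ends, so nothing later overlaps Woodwind Block either.
Soloist Session starts before Sectional Run-through ends → Sectional Run-through and Soloist Session overlap.
Woodwind Warm-up starts after Sectional Run-through ends, so nothing later overlaps Sectional Run-through either.
Woodwind Warm-up starts before Soloist Session ends → Soloist Session and Woodwind Warm-up overlap.
Rhythm Take starts after Soloist Session ends, so nothing later overlaps Soloist Session either.
Rhythm Take starts after Woodwind Warm-up ends, so nothing later overlaps Woodwind Warm-up either.
Full Session starts exactly when Rhythm Take ends (back-to-back, no overlap).

Sectional Run-through & Soloist Session, Soloist Session & Woodwind Warm-up, Vocals Take & Woodwind Block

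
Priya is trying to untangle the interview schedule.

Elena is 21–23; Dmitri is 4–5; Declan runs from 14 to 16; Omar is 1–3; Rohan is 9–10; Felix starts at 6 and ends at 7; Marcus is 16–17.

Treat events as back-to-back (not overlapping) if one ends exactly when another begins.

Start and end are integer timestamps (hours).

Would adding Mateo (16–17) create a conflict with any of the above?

Yes — it overlaps Marcus

Omar: ends 3 at or before Mateo starts 16 → clear.
Dmitri: ends 5 at or before Mateo starts 16 → clear.
Felix: ends 7 at or before Mateo starts 16 → clear.
Rohan: ends 10 at or before Mateo starts 16 → clear.
Declan: ends 16 at or before Mateo starts 16 → clear.
Marcus: starts 16 before Mateo ends 17, and ends 17 after Mateo starts 16 → overlap.
Elena: starts 21 at or after Mateo ends 17 → clear.
Mateo overlaps Marcus.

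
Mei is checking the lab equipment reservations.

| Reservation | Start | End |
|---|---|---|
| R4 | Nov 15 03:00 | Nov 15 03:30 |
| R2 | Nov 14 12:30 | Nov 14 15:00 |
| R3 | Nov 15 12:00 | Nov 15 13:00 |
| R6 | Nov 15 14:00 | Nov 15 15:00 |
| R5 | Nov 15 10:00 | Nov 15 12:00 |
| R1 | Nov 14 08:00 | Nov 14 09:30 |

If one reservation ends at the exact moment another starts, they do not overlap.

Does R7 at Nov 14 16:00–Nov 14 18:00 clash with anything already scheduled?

No — it doesn't clash with anything

R1: ends Nov 14 09:30 at or before R7 starts Nov 14 16:00 → clear.
R2: ends Nov 14 15:00 at or before R7 starts Nov 14 16:00 → clear.
R4: starts Nov 15 03:00 at or after R7 ends Nov 14 18:00 → clear.
R5: starts Nov 15 10:00 at or after R7 ends Nov 14 18:00 → clear.
R3: starts Nov 15 12:00 at or after R7 ends Nov 14 18:00 → clear.
R6: starts Nov 15 14:00 at or after R7 ends Nov 14 18:00 → clear.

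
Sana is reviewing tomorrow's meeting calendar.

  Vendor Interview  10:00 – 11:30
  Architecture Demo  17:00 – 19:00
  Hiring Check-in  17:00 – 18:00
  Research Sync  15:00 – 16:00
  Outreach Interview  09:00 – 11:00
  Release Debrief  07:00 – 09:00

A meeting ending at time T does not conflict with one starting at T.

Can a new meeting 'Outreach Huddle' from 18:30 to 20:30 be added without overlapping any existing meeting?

No — it overlaps Architecture Demo

Release Debrief: ends 09:00 at or before Outreach Huddle starts 18:30 → clear.
Outreach Interview: ends 11:00 at or before Outreach Huddle starts 18:30 → clear.
Vendor Interview: ends 11:30 at or before Outreach Huddle starts 18:30 → clear.
Research Sync: ends 16:00 at or before Outreach Huddle starts 18:30 → clear.
Hiring Check-in: ends 18:00 at or before Outreach Huddle starts 18:30 → clear.
Architecture Demo: starts 17:00 before Outreach Huddle ends 20:30, and ends 19:00 after Outreach Huddle starts 18:30 → overlap.
Outreach Huddle overlaps Architecture Demo.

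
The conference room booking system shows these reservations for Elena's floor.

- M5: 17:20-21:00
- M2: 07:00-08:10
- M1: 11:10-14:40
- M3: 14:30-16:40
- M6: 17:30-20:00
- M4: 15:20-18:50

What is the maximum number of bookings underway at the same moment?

3

Walk through starts and ends in time order (an end at T is processed before a start at T):
07:00 start M2 → 1
08:10 end M2 → 0
11:10 start M1 → 1
14:30 start M3 → 2
14:40 end M1 → 1
15:20 start M4 → 2
16:40 end M3 → 1
17:20 start M5 → 2
17:30 start M6 → 3
18:50 end M4 → 2
20:00 end M6 → 1
21:00 end M5 → 0
Peak is 3, at 17:30 (M4, M5, M6).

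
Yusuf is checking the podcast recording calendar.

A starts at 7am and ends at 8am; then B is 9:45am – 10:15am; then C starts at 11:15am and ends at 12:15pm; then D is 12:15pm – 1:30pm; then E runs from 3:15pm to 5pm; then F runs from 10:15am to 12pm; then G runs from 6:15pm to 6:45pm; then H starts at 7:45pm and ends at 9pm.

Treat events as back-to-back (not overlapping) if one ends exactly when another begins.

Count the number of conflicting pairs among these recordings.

Sorted by start: A, B, F, C, D, E, G, H.
B starts after A ends; A is clear from here.
F starts exactly when B ends (back-to-back, no overlap); B is clear from here.
C starts before F ends → F and C overlap.
D starts after F ends; F is clear from here.
D starts exactly when C ends (back-to-back, no overlap); C is clear from here.
E starts after D ends; D is clear from here.
G starts after E ends; E is clear from here.
H starts after G ends.
Overlapping pairs: C & F — 1 in total.

1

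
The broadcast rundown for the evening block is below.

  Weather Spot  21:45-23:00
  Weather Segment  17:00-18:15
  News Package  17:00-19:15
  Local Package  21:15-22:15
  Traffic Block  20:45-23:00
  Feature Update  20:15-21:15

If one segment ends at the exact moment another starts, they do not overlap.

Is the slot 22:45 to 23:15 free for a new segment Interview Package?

News Package: ends 19:15 at or before Interview Package starts 22:45 → clear.
Weather Segment: ends 18:15 at or before Interview Package starts 22:45 → clear.
Feature Update: ends 21:15 at or before Interview Package starts 22:45 → clear.
Traffic Block: starts 20:45 before Interview Package ends 23:15, and ends 23:00 after Interview Package starts 22:45 → overlap.
Local Package: ends 22:15 at or before Interview Package starts 22:45 → clear.
Weather Spot: starts 21:45 before Interview Package ends 23:15, and ends 23:00 after Interview Package starts 22:45 → overlap.
Interview Package overlaps Weather Spot, Traffic Block.

No — it overlaps Traffic Block, Weather Spot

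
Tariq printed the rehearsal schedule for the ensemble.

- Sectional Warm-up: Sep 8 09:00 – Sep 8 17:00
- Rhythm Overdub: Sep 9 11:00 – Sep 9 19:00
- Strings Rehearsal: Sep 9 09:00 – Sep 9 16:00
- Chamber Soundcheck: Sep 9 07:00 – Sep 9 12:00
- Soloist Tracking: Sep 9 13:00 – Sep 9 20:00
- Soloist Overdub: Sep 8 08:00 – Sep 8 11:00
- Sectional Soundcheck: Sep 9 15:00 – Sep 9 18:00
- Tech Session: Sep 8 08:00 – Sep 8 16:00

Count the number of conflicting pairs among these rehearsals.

11

Sorted by start: Soloist Overdub, Tech Session, Sectional Warm-up, Chamber Soundcheck, Strings Rehearsal, Rhythm Overdub, Soloist Tracking, Sectional Soundcheck.
Tech Session starts before Soloist Overdub ends → Soloist Overdub and Tech Session overlap.
Sectional Warm-up starts before Soloist Overdub ends → Soloist Overdub and Sectional Warm-up overlap.
Chamber Soundcheck starts after Soloist Overdub ends, so nothing later overlaps Soloist Overdub either.
Sectional Warm-up starts before Tech Session ends → Tech Session and Sectional Warm-up overlap.
Chamber Soundcheck starts after Tech Session ends, so nothing later overlaps Tech Session either.
Chamber Soundcheck starts after Sectional Warm-up ends, so nothing later overlaps Sectional Warm-up either.
Strings Rehearsal starts before Chamber Soundcheck ends → Chamber Soundcheck and Strings Rehearsal overlap.
Rhythm Overdub starts before Chamber Soundcheck ends → Chamber Soundcheck and Rhythm Overdub overlap.
Soloist Tracking starts after Chamber Soundcheck ends, so nothing later overlaps Chamber Soundcheck either.
Rhythm Overdub starts before Strings Rehearsal ends → Strings Rehearsal and Rhythm Overdub overlap.
Soloist Tracking starts before Strings Rehearsal ends → Strings Rehearsal and Soloist Tracking overlap.
Sectional Soundcheck starts before Strings Rehearsal ends → Strings Rehearsal and Sectional Soundcheck overlap.
Soloist Tracking starts before Rhythm Overdub ends → Rhythm Overdub and Soloist Tracking overlap.
Sectional Soundcheck starts before Rhythm Overdub ends → Rhythm Overdub and Sectional Soundcheck overlap.
Sectional Soundcheck starts before Soloist Tracking ends → Soloist Tracking and Sectional Soundcheck overlap.
Overlapping pairs: Chamber Soundcheck & Rhythm Overdub, Chamber Soundcheck & Strings Rehearsal, Rhythm Overdub & Sectional Soundcheck, Rhythm Overdub & Soloist Tracking, Rhythm Overdub & Strings Rehearsal, Sectional Soundcheck & Soloist Tracking, Sectional Soundcheck & Strings Rehearsal, Sectional Warm-up & Soloist Overdub, Sectional Warm-up & Tech Session, Soloist Overdub & Tech Session, Soloist Tracking & Strings Rehearsal — 11 in total.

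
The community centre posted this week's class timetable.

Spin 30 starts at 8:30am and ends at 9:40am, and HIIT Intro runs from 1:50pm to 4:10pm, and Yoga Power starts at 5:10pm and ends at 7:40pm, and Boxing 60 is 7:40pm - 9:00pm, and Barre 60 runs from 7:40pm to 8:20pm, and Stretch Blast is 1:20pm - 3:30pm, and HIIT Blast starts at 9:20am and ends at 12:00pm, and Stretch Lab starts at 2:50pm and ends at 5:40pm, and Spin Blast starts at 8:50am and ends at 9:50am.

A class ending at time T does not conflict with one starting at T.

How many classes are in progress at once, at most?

3

Sort all start/end points and keep a running count:
8:30am start Spin 30 → 1
8:50am start Spin Blast → 2
9:20am start HIIT Blast → 3
9:40am end Spin 30 → 2
9:50am end Spin Blast → 1
12:00pm end HIIT Blast → 0
1:20pm start Stretch Blast → 1
1:50pm start HIIT Intro → 2
2:50pm start Stretch Lab → 3
3:30pm end Stretch Blast → 2
4:10pm end HIIT Intro → 1
5:10pm start Yoga Power → 2
5:40pm end Stretch Lab → 1
7:40pm end Yoga Power → 0
7:40pm start Barre 60 → 1
7:40pm start Boxing 60 → 2
8:20pm end Barre 60 → 1
9:00pm end Boxing 60 → 0
Peak is 3, at 9:20am (HIIT Blast, Spin 30, Spin Blast).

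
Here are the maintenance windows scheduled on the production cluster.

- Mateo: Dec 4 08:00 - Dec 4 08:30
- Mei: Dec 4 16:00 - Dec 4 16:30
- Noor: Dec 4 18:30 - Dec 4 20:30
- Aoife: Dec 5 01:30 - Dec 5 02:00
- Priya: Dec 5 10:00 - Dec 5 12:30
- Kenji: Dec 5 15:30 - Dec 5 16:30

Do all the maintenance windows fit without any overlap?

Sorted by start: Mateo, Mei, Noor, Aoife, Priya, Kenji.
Mei starts after Mateo ends — done with Mateo.
Noor starts after Mei ends — done with Mei.
Aoife starts after Noor ends — done with Noor.
Priya starts after Aoife ends — done with Aoife.
Kenji starts after Priya ends.
Every pair is clear; the schedule has no overlaps.

Yes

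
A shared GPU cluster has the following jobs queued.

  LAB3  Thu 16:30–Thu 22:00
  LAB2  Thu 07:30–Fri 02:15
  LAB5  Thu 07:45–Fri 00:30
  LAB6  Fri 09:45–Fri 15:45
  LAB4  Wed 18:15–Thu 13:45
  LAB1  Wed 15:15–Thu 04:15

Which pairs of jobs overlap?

Sorted by start: LAB1, LAB4, LAB2, LAB5, LAB3, LAB6.
LAB4 starts before LAB1 ends → LAB1 and LAB4 overlap.
LAB2 starts after LAB1 ends — done with LAB1.
LAB2 starts before LAB4 ends → LAB4 and LAB2 overlap.
LAB5 starts before LAB4 ends → LAB4 and LAB5 overlap.
LAB3 starts after LAB4 ends — done with LAB4.
LAB5 starts before LAB2 ends → LAB2 and LAB5 overlap.
LAB3 starts before LAB2 ends → LAB2 and LAB3 overlap.
LAB6 starts after LAB2 ends.
LAB3 starts before LAB5 ends → LAB5 and LAB3 overlap.
LAB6 starts after LAB5 ends.
LAB6 starts after LAB3 ends.

LAB1 & LAB4, LAB2 & LAB3, LAB2 & LAB4, LAB2 & LAB5, LAB3 & LAB5, LAB4 & LAB5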